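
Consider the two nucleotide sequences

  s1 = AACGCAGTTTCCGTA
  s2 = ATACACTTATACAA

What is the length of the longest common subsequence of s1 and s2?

Taking A [1,1], A [2,3], C [3,4], C [5,6], T [8,7], T [9,8], T [10,10], C [11,12], A [15,14] gives a common subsequence of length 9. The LCS DP gives dp[15][14] = 9, so this is optimal.

9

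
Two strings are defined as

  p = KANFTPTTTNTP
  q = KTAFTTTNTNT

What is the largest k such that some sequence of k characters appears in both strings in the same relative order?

9

Let dp[i][j] be the LCS length of the first i characters of p and the first j characters of q. dp[i][j] = dp[i-1][j-1]+1 when the i-th and j-th characters match, else max(dp[i-1][j], dp[i][j-1]).
    ·  K  T  A  F  T  T  T  N  T  N  T
 ·  0  0  0  0  0  0  0  0  0  0  0  0
 K  0  1  1  1  1  1  1  1  1  1  1  1
 A  0  1  1  2  2  2  2  2  2  2  2  2
 N  0  1  1  2  2  2  2  2  3  3  3  3
 F  0  1  1  2  3  3  3  3  3  3  3  3
 T  0  1  2  2  3  4  4  4  4  4  4  4
 P  0  1  2  2  3  4  4  4  4  4  4  4
 T  0  1  2  2  3  4  5  5  5  5  5  5
 T  0  1  2  2  3  4  5  6  6  6  6  6
 T  0  1  2  2  3  4  5  6  6  7  7  7
 N  0  1  2  2  3  4  5  6  7  7  8  8
 T  0  1  2  2  3  4  5  6  7  8  8  9
 P  0  1  2  2  3  4  5  6  7  8  8  9
dp[12][11] = 9. One LCS (by backtracking along matches): KAFTTTTNT.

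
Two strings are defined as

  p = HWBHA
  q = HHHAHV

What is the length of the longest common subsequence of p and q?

Let dp[i][j] be the LCS length of the first i characters of p and the first j characters of q. dp[i][j] = dp[i-1][j-1]+1 when the i-th and j-th characters match, else max(dp[i-1][j], dp[i][j-1]).
    ·  H  H  H  A  H  V
 ·  0  0  0  0  0  0  0
 H  0  1  1  1  1  1  1
 W  0  1  1  1  1  1  1
 B  0  1  1  1  1  1  1
 H  0  1  2  2  2  2  2
 A  0  1  2  2  3  3  3
dp[5][6] = 3. One LCS (by backtracking along matches): HHA.

3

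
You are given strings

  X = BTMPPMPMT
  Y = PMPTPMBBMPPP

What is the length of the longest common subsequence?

Let dp[i][j] be the LCS length of the first i characters of X and the first j characters of Y. dp[i][j] = dp[i-1][j-1]+1 when the i-th and j-th characters match, else max(dp[i-1][j], dp[i][j-1]).
    ·  P  M  P  T  P  M  B  B  M  P  P  P
 ·  0  0  0  0  0  0  0  0  0  0  0  0  0
 B  0  0  0  0  0  0  0  1  1  1  1  1  1
 T  0  0  0  0  1  1  1  1  1  1  1  1  1
 M  0  0  1  1  1  1  2  2  2  2  2  2  2
 P  0  1  1  2  2  2  2  2  2  2  3  3  3
 P  0  1  1  2  2  3  3  3  3  3  3  4  4
 M  0  1  2  2  2  3  4  4  4  4  4  4  4
 P  0  1  2  3  3  3  4  4  4  4  5  5  5
 M  0  1  2  3  3  3  4  4  4  5  5  5  5
 T  0  1  2  3  4  4  4  4  4  5  5  5  5
dp[9][12] = 5. One LCS (by backtracking along matches): BMPPP.

5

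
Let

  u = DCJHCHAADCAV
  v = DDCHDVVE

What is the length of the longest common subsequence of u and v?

Taking D [1,2]; then C [5,3]; then H [6,4]; then D [9,5]; then V [12,7] gives a common subsequence of length 5. Since dp[12][8] = 5, nothing longer is possible.

5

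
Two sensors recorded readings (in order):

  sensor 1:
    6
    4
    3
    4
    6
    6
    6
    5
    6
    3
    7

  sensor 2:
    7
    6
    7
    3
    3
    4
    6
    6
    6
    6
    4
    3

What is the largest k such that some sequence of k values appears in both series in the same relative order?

Match 6 at sensor 1[1]=sensor 2[2] → 3 at sensor 1[3]=sensor 2[5] → 4 at sensor 1[4]=sensor 2[6] → 6 at sensor 1[5]=sensor 2[7] → 6 at sensor 1[6]=sensor 2[8] → 6 at sensor 1[7]=sensor 2[9] → 6 at sensor 1[9]=sensor 2[10] → 3 at sensor 1[10]=sensor 2[12] — 8 values in the same relative order in both, and the DP table's final entry dp[11][12] is also 8, so no common subsequence is longer.

8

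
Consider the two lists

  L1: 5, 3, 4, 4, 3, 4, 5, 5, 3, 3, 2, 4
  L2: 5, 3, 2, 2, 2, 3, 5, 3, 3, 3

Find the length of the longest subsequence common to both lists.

Let dp[i][j] be the LCS length of the first i values of L1 and the first j values of L2. dp[i][j] = dp[i-1][j-1]+1 when the i-th and j-th values match, else max(dp[i-1][j], dp[i][j-1]).
    ·  5  3  2  2  2  3  5  3  3  3
 ·  0  0  0  0  0  0  0  0  0  0  0
 5  0  1  1  1  1  1  1  1  1  1  1
 3  0  1  2  2  2  2  2  2  2  2  2
 4  0  1  2  2  2  2  2  2  2  2  2
 4  0  1  2  2  2  2  2  2  2  2  2
 3  0  1  2  2  2  2  3  3  3  3  3
 4  0  1  2  2  2  2  3  3  3  3  3
 5  0  1  2  2  2  2  3  4  4  4  4
 5  0  1  2  2  2  2  3  4  4  4  4
 3  0  1  2  2  2  2  3  4  5  5  5
 3  0  1  2  2  2  2  3  4  5  6  6
 2  0  1  2  3  3  3  3  4  5  6  6
 4  0  1  2  3  3  3  3  4  5  6  6
dp[12][10] = 6. One LCS (by backtracking along matches): 5, 3, 3, 5, 3, 3.

6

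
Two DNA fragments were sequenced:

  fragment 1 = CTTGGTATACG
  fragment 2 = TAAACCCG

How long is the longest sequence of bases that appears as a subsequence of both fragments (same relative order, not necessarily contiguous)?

5

Match T [2,1], then A [7,3], then A [9,4], then C [10,7], then G [11,8] — 5 bases in the same relative order in both. The LCS DP gives dp[11][8] = 5, so this is optimal.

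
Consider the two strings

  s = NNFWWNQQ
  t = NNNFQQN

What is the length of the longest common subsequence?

Pick N at s[1]=t[2], then N at s[2]=t[3], then F at s[3]=t[4], then Q at s[7]=t[5], then Q at s[8]=t[6]; all 5 characters appear in both, in order, and the DP table's final entry dp[8][7] is also 5, so no common subsequence is longer.

5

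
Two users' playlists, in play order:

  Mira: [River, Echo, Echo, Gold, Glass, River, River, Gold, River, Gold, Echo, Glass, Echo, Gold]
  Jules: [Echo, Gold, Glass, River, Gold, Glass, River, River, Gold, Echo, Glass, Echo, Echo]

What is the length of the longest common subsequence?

Taking Echo at Mira[3]=Jules[1]; then Gold at Mira[4]=Jules[2]; then Glass at Mira[5]=Jules[3]; then River at Mira[6]=Jules[4]; then River at Mira[7]=Jules[7]; then River at Mira[9]=Jules[8]; then Gold at Mira[10]=Jules[9]; then Echo at Mira[11]=Jules[10]; then Glass at Mira[12]=Jules[11]; then Echo at Mira[13]=Jules[13] gives a common subsequence of length 10, and the DP table's final entry dp[14][13] is also 10, so no common subsequence is longer.

10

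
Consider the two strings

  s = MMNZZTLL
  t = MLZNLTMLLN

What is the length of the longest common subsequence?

5

Taking M [1,1], N [3,4], T [6,6], L [7,8], L [8,9] gives a common subsequence of length 5. Since dp[8][10] = 5, nothing longer is possible.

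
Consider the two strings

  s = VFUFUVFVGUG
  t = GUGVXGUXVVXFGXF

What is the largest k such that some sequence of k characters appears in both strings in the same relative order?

5

Match V at s[1]=t[4]; then U at s[3]=t[7]; then V at s[6]=t[10]; then F at s[7]=t[12]; then G at s[9]=t[13] — 5 characters in the same relative order in both. dp[11][15] = 5 confirms this is the maximum.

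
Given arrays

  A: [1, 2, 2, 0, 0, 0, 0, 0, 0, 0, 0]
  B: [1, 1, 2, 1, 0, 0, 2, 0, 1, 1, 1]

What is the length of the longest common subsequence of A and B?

5

Match 1 (A #1, B #2); then 2 (A #2, B #3); then 0 (A #4, B #5); then 0 (A #5, B #6); then 0 (A #6, B #8) — 5 values in the same relative order in both, and the DP table's final entry dp[11][11] is also 5, so no common subsequence is longer.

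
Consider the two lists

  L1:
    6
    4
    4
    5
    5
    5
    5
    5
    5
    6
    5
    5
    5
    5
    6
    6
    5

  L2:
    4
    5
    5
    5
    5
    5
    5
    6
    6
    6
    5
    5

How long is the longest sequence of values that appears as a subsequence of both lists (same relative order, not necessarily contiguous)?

11

One common subsequence of length 11: 4 at L1[3]=L2[1], 5 at L1[4]=L2[2], 5 at L1[5]=L2[3], 5 at L1[6]=L2[4], 5 at L1[7]=L2[5], 5 at L1[8]=L2[6], 5 at L1[9]=L2[7], 6 at L1[10]=L2[8], 6 at L1[15]=L2[9], 6 at L1[16]=L2[10], 5 at L1[17]=L2[12]. dp[17][12] = 11 confirms this is the maximum.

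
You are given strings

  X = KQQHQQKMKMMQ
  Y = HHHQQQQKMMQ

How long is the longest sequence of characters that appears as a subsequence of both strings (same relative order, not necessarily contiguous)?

8

Pick Q at X[2]=Y[4], then Q at X[3]=Y[5], then Q at X[5]=Y[6], then Q at X[6]=Y[7], then K at X[9]=Y[8], then M at X[10]=Y[9], then M at X[11]=Y[10], then Q at X[12]=Y[11]; all 8 characters appear in both, in order. Since dp[12][11] = 8, nothing longer is possible.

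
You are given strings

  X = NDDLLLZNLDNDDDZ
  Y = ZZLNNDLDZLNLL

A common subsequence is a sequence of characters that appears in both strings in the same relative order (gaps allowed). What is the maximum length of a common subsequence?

Pick N at X[1]=Y[5] → D at X[2]=Y[6] → D at X[3]=Y[8] → L at X[4]=Y[10] → L at X[6]=Y[12] → L at X[9]=Y[13]; all 6 characters appear in both, in order, and the DP table's final entry dp[15][13] is also 6, so no common subsequence is longer.

6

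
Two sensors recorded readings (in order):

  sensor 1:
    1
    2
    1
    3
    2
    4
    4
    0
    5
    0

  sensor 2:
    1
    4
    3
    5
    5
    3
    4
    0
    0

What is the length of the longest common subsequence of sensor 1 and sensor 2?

Pick 1 at sensor 1[1]=sensor 2[1]; then 3 at sensor 1[4]=sensor 2[6]; then 4 at sensor 1[7]=sensor 2[7]; then 0 at sensor 1[8]=sensor 2[8]; then 0 at sensor 1[10]=sensor 2[9]; all 5 values appear in both, in order. Since dp[10][9] = 5, nothing longer is possible.

5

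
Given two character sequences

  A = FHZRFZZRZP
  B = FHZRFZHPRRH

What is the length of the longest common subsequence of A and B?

7

Taking F (A #1, B #1), H (A #2, B #2), Z (A #3, B #3), R (A #4, B #4), F (A #5, B #5), Z (A #6, B #6), R (A #8, B #10) gives a common subsequence of length 7. The LCS DP gives dp[10][11] = 7, so this is optimal.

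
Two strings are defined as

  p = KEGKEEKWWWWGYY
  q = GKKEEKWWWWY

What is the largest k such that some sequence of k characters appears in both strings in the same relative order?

10

One common subsequence of length 10: K (p #1, q #2), then K (p #4, q #3), then E (p #5, q #4), then E (p #6, q #5), then K (p #7, q #6), then W (p #8, q #7), then W (p #9, q #8), then W (p #10, q #9), then W (p #11, q #10), then Y (p #14, q #11). Since dp[14][11] = 10, nothing longer is possible.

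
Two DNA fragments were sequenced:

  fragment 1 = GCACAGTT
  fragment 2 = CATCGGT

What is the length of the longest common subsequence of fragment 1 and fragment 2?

5

One common subsequence of length 5: C (fragment 1 #2, fragment 2 #1), A (fragment 1 #3, fragment 2 #2), C (fragment 1 #4, fragment 2 #4), G (fragment 1 #6, fragment 2 #6), T (fragment 1 #8, fragment 2 #7). The LCS DP gives dp[8][7] = 5, so this is optimal.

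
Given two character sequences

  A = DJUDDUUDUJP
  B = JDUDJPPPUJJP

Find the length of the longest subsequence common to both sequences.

7

Taking J at A[2]=B[1], then D at A[5]=B[2], then U at A[7]=B[3], then D at A[8]=B[4], then U at A[9]=B[9], then J at A[10]=B[11], then P at A[11]=B[12] gives a common subsequence of length 7, and the DP table's final entry dp[11][12] is also 7, so no common subsequence is longer.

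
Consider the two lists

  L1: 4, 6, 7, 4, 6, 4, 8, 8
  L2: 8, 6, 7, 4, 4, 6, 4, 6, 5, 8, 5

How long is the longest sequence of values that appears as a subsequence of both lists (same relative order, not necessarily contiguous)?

6

Let dp[i][j] be the LCS length of the first i values of L1 and the first j values of L2. dp[i][j] = dp[i-1][j-1]+1 when the i-th and j-th values match, else max(dp[i-1][j], dp[i][j-1]).
    ·  8  6  7  4  4  6  4  6  5  8  5
 ·  0  0  0  0  0  0  0  0  0  0  0  0
 4  0  0  0  0  1  1  1  1  1  1  1  1
 6  0  0  1  1  1  1  2  2  2  2  2  2
 7  0  0  1  2  2  2  2  2  2  2  2  2
 4  0  0  1  2  3  3  3  3  3  3  3  3
 6  0  0  1  2  3  3  4  4  4  4  4  4
 4  0  0  1  2  3  4  4  5  5  5  5  5
 8  0  1  1  2  3  4  4  5  5  5  6  6
 8  0  1  1  2  3  4  4  5  5  5  6  6
dp[8][11] = 6. One LCS (by backtracking along matches): 6, 7, 4, 6, 4, 8.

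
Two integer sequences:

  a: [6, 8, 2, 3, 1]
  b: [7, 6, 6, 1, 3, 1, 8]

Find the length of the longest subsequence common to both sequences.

Pick 6 (a #1, b #3); then 3 (a #4, b #5); then 1 (a #5, b #6); all 3 values appear in both, in order, and the DP table's final entry dp[5][7] is also 3, so no common subsequence is longer.

3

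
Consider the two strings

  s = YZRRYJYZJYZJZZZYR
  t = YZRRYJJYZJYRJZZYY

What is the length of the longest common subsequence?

14

One common subsequence of length 14: Y (s #1, t #1); then Z (s #2, t #2); then R (s #3, t #3); then R (s #4, t #4); then Y (s #5, t #5); then J (s #6, t #7); then Y (s #7, t #8); then Z (s #8, t #9); then J (s #9, t #10); then Y (s #10, t #11); then J (s #12, t #13); then Z (s #13, t #14); then Z (s #14, t #15); then Y (s #16, t #17). dp[17][17] = 14 confirms this is the maximum.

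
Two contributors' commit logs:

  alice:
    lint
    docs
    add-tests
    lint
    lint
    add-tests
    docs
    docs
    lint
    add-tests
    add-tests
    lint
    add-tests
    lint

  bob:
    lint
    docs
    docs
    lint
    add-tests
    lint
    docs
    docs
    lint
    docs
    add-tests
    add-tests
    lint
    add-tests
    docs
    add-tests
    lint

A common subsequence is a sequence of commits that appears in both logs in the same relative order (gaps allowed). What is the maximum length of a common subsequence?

Taking lint at alice[1]=bob[1]; then docs at alice[2]=bob[3]; then add-tests at alice[3]=bob[5]; then lint at alice[5]=bob[6]; then docs at alice[7]=bob[7]; then docs at alice[8]=bob[8]; then lint at alice[9]=bob[9]; then add-tests at alice[10]=bob[11]; then add-tests at alice[11]=bob[12]; then lint at alice[12]=bob[13]; then add-tests at alice[13]=bob[16]; then lint at alice[14]=bob[17] gives a common subsequence of length 12, and the DP table's final entry dp[14][17] is also 12, so no common subsequence is longer.

12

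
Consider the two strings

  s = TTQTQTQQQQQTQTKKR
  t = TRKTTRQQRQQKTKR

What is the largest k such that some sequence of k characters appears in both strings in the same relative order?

Taking T at s[1]=t[1] → T at s[2]=t[4] → T at s[4]=t[5] → Q at s[5]=t[7] → Q at s[7]=t[8] → Q at s[8]=t[10] → Q at s[9]=t[11] → T at s[14]=t[13] → K at s[16]=t[14] → R at s[17]=t[15] gives a common subsequence of length 10. dp[17][15] = 10 confirms this is the maximum.

10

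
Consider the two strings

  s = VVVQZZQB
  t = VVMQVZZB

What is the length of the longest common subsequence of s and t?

6

Taking V at s[1]=t[1], V at s[2]=t[2], V at s[3]=t[5], Z at s[5]=t[6], Z at s[6]=t[7], B at s[8]=t[8] gives a common subsequence of length 6. dp[8][8] = 6 confirms this is the maximum.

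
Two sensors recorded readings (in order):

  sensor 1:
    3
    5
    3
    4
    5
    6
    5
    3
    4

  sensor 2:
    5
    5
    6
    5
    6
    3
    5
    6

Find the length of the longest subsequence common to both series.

5

Pick 5 (sensor 1 #2, sensor 2 #1), then 5 (sensor 1 #5, sensor 2 #2), then 6 (sensor 1 #6, sensor 2 #3), then 5 (sensor 1 #7, sensor 2 #4), then 3 (sensor 1 #8, sensor 2 #6); all 5 values appear in both, in order. The LCS DP gives dp[9][8] = 5, so this is optimal.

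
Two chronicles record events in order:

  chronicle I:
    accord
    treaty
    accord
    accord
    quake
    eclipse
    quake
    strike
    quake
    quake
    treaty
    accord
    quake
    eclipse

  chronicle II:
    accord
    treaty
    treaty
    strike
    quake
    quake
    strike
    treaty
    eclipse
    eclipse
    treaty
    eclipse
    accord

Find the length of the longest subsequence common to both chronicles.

Taking accord at chronicle I[1]=chronicle II[1], then treaty at chronicle I[2]=chronicle II[3], then quake at chronicle I[5]=chronicle II[5], then quake at chronicle I[7]=chronicle II[6], then strike at chronicle I[8]=chronicle II[7], then treaty at chronicle I[11]=chronicle II[11], then accord at chronicle I[12]=chronicle II[13] gives a common subsequence of length 7. dp[14][13] = 7 confirms this is the maximum.

7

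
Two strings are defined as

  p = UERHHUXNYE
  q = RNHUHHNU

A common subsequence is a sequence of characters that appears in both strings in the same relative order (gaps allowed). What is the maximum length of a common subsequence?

Match U (p #1, q #4), H (p #4, q #5), H (p #5, q #6), U (p #6, q #8) — 4 characters in the same relative order in both. The LCS DP gives dp[10][8] = 4, so this is optimal.

4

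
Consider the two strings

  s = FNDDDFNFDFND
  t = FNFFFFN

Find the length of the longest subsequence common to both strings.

6

One common subsequence of length 6: F (s #1, t #1), N (s #2, t #2), F (s #6, t #4), F (s #8, t #5), F (s #10, t #6), N (s #11, t #7). dp[12][7] = 6 confirms this is the maximum.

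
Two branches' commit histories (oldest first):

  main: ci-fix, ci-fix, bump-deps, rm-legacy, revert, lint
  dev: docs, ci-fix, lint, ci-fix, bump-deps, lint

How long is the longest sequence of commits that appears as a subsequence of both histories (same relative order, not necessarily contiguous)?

4

Pick ci-fix [1,2], then ci-fix [2,4], then bump-deps [3,5], then lint [6,6]; all 4 commits appear in both, in order, and the DP table's final entry dp[6][6] is also 4, so no common subsequence is longer.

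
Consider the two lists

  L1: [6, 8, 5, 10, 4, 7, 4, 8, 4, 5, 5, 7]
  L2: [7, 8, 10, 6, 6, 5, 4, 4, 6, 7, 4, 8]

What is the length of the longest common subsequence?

6

Let dp[i][j] be the LCS length of the first i values of L1 and the first j values of L2. dp[i][j] = dp[i-1][j-1]+1 when the i-th and j-th values match, else max(dp[i-1][j], dp[i][j-1]).
    ·  7  8 10  6  6  5  4  4  6  7  4  8
 ·  0  0  0  0  0  0  0  0  0  0  0  0  0
 6  0  0  0  0  1  1  1  1  1  1  1  1  1
 8  0  0  1  1  1  1  1  1  1  1  1  1  2
 5  0  0  1  1  1  1  2  2  2  2  2  2  2
10  0  0  1  2  2  2  2  2  2  2  2  2  2
 4  0  0  1  2  2  2  2  3  3  3  3  3  3
 7  0  1  1  2  2  2  2  3  3  3  4  4  4
 4  0  1  1  2  2  2  2  3  4  4  4  5  5
 8  0  1  2  2  2  2  2  3  4  4  4  5  6
 4  0  1  2  2  2  2  2  3  4  4  4  5  6
 5  0  1  2  2  2  2  3  3  4  4  4  5  6
 5  0  1  2  2  2  2  3  3  4  4  4  5  6
 7  0  1  2  2  2  2  3  3  4  4  5  5  6
dp[12][12] = 6. One LCS (by backtracking along matches): 6, 5, 4, 7, 4, 8.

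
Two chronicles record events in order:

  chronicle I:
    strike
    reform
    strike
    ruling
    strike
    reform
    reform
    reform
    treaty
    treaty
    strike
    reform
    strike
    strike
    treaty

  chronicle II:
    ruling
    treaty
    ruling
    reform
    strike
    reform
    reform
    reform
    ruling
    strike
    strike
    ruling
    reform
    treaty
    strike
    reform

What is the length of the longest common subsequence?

8

One common subsequence of length 8: strike [1,5] → reform [2,8] → strike [3,11] → ruling [4,12] → reform [8,13] → treaty [10,14] → strike [11,15] → reform [12,16]. Since dp[15][16] = 8, nothing longer is possible.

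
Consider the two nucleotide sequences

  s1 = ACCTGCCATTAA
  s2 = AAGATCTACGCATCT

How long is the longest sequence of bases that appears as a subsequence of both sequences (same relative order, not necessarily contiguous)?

8

Pick A at s1[1]=s2[4] → C at s1[2]=s2[6] → C at s1[3]=s2[9] → G at s1[5]=s2[10] → C at s1[7]=s2[11] → A at s1[8]=s2[12] → T at s1[9]=s2[13] → T at s1[10]=s2[15]; all 8 bases appear in both, in order. Since dp[12][15] = 8, nothing longer is possible.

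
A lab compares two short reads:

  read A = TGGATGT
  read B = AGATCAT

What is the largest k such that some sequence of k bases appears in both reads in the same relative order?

One common subsequence of length 4: G at read A[3]=read B[2] → A at read A[4]=read B[3] → T at read A[5]=read B[4] → T at read A[7]=read B[7]. Since dp[7][7] = 4, nothing longer is possible.

4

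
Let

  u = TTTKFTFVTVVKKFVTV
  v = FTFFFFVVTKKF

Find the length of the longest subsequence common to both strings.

8

Match T [1,2]; then F [5,5]; then F [7,6]; then V [8,8]; then T [9,9]; then K [12,10]; then K [13,11]; then F [14,12] — 8 characters in the same relative order in both. The LCS DP gives dp[17][12] = 8, so this is optimal.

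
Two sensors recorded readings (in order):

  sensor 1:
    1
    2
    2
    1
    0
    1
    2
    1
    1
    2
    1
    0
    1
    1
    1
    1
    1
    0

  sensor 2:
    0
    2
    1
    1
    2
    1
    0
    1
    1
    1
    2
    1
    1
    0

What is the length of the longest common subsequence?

Taking 0 [5,1] → 2 [7,2] → 1 [8,3] → 1 [9,4] → 2 [10,5] → 1 [11,6] → 0 [12,7] → 1 [13,8] → 1 [14,9] → 1 [15,10] → 1 [16,12] → 1 [17,13] → 0 [18,14] gives a common subsequence of length 13. Since dp[18][14] = 13, nothing longer is possible.

13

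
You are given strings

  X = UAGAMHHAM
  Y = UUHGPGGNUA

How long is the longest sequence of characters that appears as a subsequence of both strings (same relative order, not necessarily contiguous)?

One common subsequence of length 3: U [1,2] → G [3,7] → A [8,10]. Since dp[9][10] = 3, nothing longer is possible.

3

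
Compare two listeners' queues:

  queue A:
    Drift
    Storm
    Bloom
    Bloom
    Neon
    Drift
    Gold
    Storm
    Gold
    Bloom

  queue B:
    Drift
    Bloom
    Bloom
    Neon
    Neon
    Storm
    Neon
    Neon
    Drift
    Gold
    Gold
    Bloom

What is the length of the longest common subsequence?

8

One common subsequence of length 8: Drift (queue A #1, queue B #1), then Bloom (queue A #3, queue B #2), then Bloom (queue A #4, queue B #3), then Neon (queue A #5, queue B #8), then Drift (queue A #6, queue B #9), then Gold (queue A #7, queue B #10), then Gold (queue A #9, queue B #11), then Bloom (queue A #10, queue B #12). The LCS DP gives dp[10][12] = 8, so this is optimal.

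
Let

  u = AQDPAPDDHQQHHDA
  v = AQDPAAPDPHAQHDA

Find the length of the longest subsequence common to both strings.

Match A at u[1]=v[1]; then Q at u[2]=v[2]; then D at u[3]=v[3]; then P at u[4]=v[4]; then A at u[5]=v[6]; then P at u[6]=v[7]; then D at u[7]=v[8]; then H at u[9]=v[10]; then Q at u[11]=v[12]; then H at u[13]=v[13]; then D at u[14]=v[14]; then A at u[15]=v[15] — 12 characters in the same relative order in both, and the DP table's final entry dp[15][15] is also 12, so no common subsequence is longer.

12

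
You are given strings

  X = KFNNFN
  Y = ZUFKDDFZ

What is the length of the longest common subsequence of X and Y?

2

Let dp[i][j] be the LCS length of the first i characters of X and the first j characters of Y. dp[i][j] = dp[i-1][j-1]+1 when the i-th and j-th characters match, else max(dp[i-1][j], dp[i][j-1]).
    ·  Z  U  F  K  D  D  F  Z
 ·  0  0  0  0  0  0  0  0  0
 K  0  0  0  0  1  1  1  1  1
 F  0  0  0  1  1  1  1  2  2
 N  0  0  0  1  1  1  1  2  2
 N  0  0  0  1  1  1  1  2  2
 F  0  0  0  1  1  1  1  2  2
 N  0  0  0  1  1  1  1  2  2
dp[6][8] = 2. One LCS (by backtracking along matches): KF.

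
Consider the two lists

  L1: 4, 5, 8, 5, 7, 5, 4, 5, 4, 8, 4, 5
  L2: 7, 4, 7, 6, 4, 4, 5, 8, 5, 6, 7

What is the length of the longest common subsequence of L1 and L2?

Pick 4 (L1 #1, L2 #2), 7 (L1 #5, L2 #3), 4 (L1 #7, L2 #6), 5 (L1 #8, L2 #7), 8 (L1 #10, L2 #8), 5 (L1 #12, L2 #9); all 6 values appear in both, in order. dp[12][11] = 6 confirms this is the maximum.

6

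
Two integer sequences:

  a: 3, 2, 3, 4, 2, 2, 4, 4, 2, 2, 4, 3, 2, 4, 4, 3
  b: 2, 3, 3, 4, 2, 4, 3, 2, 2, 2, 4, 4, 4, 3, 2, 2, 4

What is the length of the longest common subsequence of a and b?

11

Taking 3 at a[1]=b[3] → 2 at a[2]=b[5] → 3 at a[3]=b[7] → 2 at a[5]=b[9] → 2 at a[6]=b[10] → 4 at a[7]=b[11] → 4 at a[8]=b[12] → 4 at a[11]=b[13] → 3 at a[12]=b[14] → 2 at a[13]=b[16] → 4 at a[15]=b[17] gives a common subsequence of length 11. The LCS DP gives dp[16][17] = 11, so this is optimal.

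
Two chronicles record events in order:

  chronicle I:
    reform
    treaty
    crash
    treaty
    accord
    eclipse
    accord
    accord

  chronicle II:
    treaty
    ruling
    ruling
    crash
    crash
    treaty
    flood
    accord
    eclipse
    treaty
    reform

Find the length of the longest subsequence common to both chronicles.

Pick treaty [2,1]; then crash [3,5]; then treaty [4,6]; then accord [5,8]; then eclipse [6,9]; all 5 events appear in both, in order, and the DP table's final entry dp[8][11] is also 5, so no common subsequence is longer.

5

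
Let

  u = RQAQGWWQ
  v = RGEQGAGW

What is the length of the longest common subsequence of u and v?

Let dp[i][j] be the LCS length of the first i characters of u and the first j characters of v. dp[i][j] = dp[i-1][j-1]+1 when the i-th and j-th characters match, else max(dp[i-1][j], dp[i][j-1]).
    ·  R  G  E  Q  G  A  G  W
 ·  0  0  0  0  0  0  0  0  0
 R  0  1  1  1  1  1  1  1  1
 Q  0  1  1  1  2  2  2  2  2
 A  0  1  1  1  2  2  3  3  3
 Q  0  1  1  1  2  2  3  3  3
 G  0  1  2  2  2  3  3  4  4
 W  0  1  2  2  2  3  3  4  5
 W  0  1  2  2  2  3  3  4  5
 Q  0  1  2  2  3  3  3  4  5
dp[8][8] = 5. One LCS (by backtracking along matches): RQAGW.

5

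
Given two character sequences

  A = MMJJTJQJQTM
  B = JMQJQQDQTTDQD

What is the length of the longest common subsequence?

5

Let dp[i][j] be the LCS length of the first i characters of A and the first j characters of B. dp[i][j] = dp[i-1][j-1]+1 when the i-th and j-th characters match, else max(dp[i-1][j], dp[i][j-1]).
    ·  J  M  Q  J  Q  Q  D  Q  T  T  D  Q  D
 ·  0  0  0  0  0  0  0  0  0  0  0  0  0  0
 M  0  0  1  1  1  1  1  1  1  1  1  1  1  1
 M  0  0  1  1  1  1  1  1  1  1  1  1  1  1
 J  0  1  1  1  2  2  2  2  2  2  2  2  2  2
 J  0  1  1  1  2  2  2  2  2  2  2  2  2  2
 T  0  1  1  1  2  2  2  2  2  3  3  3  3  3
 J  0  1  1  1  2  2  2  2  2  3  3  3  3  3
 Q  0  1  1  2  2  3  3  3  3  3  3  3  4  4
 J  0  1  1  2  3  3  3  3  3  3  3  3  4  4
 Q  0  1  1  2  3  4  4  4  4  4  4  4  4  4
 T  0  1  1  2  3  4  4  4  4  5  5  5  5  5
 M  0  1  2  2  3  4  4  4  4  5  5  5  5  5
dp[11][13] = 5. One LCS (by backtracking along matches): MJQQT.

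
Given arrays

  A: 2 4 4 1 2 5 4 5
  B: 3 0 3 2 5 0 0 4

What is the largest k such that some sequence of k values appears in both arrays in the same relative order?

3

One common subsequence of length 3: 2 at A[5]=B[4] → 5 at A[6]=B[5] → 4 at A[7]=B[8]. Since dp[8][8] = 3, nothing longer is possible.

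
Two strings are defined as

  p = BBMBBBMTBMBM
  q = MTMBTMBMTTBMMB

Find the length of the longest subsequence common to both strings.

Taking B [1,4], then M [3,6], then B [6,7], then M [7,8], then T [8,10], then B [9,11], then M [10,13], then B [11,14] gives a common subsequence of length 8, and the DP table's final entry dp[12][14] is also 8, so no common subsequence is longer.

8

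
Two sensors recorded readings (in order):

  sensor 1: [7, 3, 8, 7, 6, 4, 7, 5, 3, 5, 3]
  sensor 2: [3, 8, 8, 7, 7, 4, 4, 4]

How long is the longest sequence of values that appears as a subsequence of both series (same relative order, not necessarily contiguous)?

Let dp[i][j] be the LCS length of the first i values of sensor 1 and the first j values of sensor 2. dp[i][j] = dp[i-1][j-1]+1 when the i-th and j-th values match, else max(dp[i-1][j], dp[i][j-1]).
    ·  3  8  8  7  7  4  4  4
 ·  0  0  0  0  0  0  0  0  0
 7  0  0  0  0  1  1  1  1  1
 3  0  1  1  1  1  1  1  1  1
 8  0  1  2  2  2  2  2  2  2
 7  0  1  2  2  3  3  3  3  3
 6  0  1  2  2  3  3  3  3  3
 4  0  1  2  2  3  3  4  4  4
 7  0  1  2  2  3  4  4  4  4
 5  0  1  2  2  3  4  4  4  4
 3  0  1  2  2  3  4  4  4  4
 5  0  1  2  2  3  4  4  4  4
 3  0  1  2  2  3  4  4  4  4
dp[11][8] = 4. One LCS (by backtracking along matches): 3, 8, 7, 4.

4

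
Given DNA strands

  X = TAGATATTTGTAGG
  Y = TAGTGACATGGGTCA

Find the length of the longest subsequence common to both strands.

9

Match T (X #1, Y #1), then A (X #2, Y #2), then G (X #3, Y #5), then A (X #4, Y #6), then A (X #6, Y #8), then T (X #7, Y #9), then G (X #10, Y #12), then T (X #11, Y #13), then A (X #12, Y #15) — 9 bases in the same relative order in both. dp[14][15] = 9 confirms this is the maximum.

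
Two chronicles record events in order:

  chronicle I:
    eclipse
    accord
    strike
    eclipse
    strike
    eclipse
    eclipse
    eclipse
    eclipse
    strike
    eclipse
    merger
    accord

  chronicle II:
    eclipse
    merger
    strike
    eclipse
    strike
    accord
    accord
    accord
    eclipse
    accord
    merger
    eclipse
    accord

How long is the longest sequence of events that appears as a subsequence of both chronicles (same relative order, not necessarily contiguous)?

Pick eclipse [1,1]; then strike [3,3]; then eclipse [4,4]; then strike [5,5]; then eclipse [6,9]; then eclipse [11,12]; then accord [13,13]; all 7 events appear in both, in order. The LCS DP gives dp[13][13] = 7, so this is optimal.

7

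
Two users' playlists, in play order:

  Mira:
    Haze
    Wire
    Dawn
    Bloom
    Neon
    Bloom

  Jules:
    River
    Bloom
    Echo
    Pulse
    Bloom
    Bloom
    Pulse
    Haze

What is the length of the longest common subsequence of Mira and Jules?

2

One common subsequence of length 2: Bloom (Mira #4, Jules #5), then Bloom (Mira #6, Jules #6). dp[6][8] = 2 confirms this is the maximum.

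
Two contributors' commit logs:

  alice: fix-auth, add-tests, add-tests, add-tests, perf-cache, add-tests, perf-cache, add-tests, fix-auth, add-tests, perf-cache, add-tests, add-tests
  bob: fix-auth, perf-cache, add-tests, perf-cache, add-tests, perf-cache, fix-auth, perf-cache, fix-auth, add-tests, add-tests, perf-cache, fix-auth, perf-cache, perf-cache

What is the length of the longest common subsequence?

9

Match fix-auth (alice #1, bob #1) → add-tests (alice #4, bob #3) → perf-cache (alice #5, bob #4) → add-tests (alice #6, bob #5) → perf-cache (alice #7, bob #6) → fix-auth (alice #9, bob #7) → perf-cache (alice #11, bob #8) → add-tests (alice #12, bob #10) → add-tests (alice #13, bob #11) — 9 commits in the same relative order in both, and the DP table's final entry dp[13][15] is also 9, so no common subsequence is longer.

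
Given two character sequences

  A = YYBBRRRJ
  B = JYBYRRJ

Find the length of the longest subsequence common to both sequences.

5

Pick Y (A #1, B #2), then Y (A #2, B #4), then R (A #6, B #5), then R (A #7, B #6), then J (A #8, B #7); all 5 characters appear in both, in order, and the DP table's final entry dp[8][7] is also 5, so no common subsequence is longer.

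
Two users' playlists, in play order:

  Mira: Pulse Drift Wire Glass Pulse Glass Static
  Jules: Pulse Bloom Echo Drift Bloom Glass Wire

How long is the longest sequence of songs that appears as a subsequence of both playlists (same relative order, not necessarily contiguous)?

3

Pick Pulse [1,1] → Drift [2,4] → Wire [3,7]; all 3 songs appear in both, in order. The LCS DP gives dp[7][7] = 3, so this is optimal.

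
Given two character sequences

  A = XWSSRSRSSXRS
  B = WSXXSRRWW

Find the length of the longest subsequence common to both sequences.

5

One common subsequence of length 5: W [2,1], S [3,2], S [4,5], R [5,6], R [7,7]. dp[12][9] = 5 confirms this is the maximum.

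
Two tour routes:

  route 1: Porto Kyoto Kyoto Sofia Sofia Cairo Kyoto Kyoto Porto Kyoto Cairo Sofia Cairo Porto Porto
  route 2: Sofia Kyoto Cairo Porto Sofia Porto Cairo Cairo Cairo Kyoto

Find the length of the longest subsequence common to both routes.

5

Pick Porto [1,4], Sofia [4,5], Cairo [6,7], Cairo [11,8], Cairo [13,9]; all 5 stops appear in both, in order, and the DP table's final entry dp[15][10] is also 5, so no common subsequence is longer.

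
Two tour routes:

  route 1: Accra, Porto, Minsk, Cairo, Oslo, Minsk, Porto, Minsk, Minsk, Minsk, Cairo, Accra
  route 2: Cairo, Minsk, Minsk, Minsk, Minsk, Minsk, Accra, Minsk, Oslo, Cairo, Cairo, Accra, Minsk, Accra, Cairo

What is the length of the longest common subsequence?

One common subsequence of length 7: Minsk (route 1 #3, route 2 #3); then Minsk (route 1 #6, route 2 #4); then Minsk (route 1 #8, route 2 #5); then Minsk (route 1 #9, route 2 #6); then Minsk (route 1 #10, route 2 #8); then Cairo (route 1 #11, route 2 #11); then Accra (route 1 #12, route 2 #14). dp[12][15] = 7 confirms this is the maximum.

7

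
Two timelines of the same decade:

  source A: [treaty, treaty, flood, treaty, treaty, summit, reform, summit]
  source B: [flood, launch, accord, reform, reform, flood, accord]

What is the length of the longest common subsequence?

Taking flood [3,1], then reform [7,5] gives a common subsequence of length 2. The LCS DP gives dp[8][7] = 2, so this is optimal.

2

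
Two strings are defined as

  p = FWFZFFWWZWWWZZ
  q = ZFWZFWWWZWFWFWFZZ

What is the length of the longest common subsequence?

12

Match F at p[1]=q[2] → W at p[2]=q[3] → Z at p[4]=q[4] → F at p[5]=q[5] → W at p[7]=q[7] → W at p[8]=q[8] → Z at p[9]=q[9] → W at p[10]=q[10] → W at p[11]=q[12] → W at p[12]=q[14] → Z at p[13]=q[16] → Z at p[14]=q[17] — 12 characters in the same relative order in both. The LCS DP gives dp[14][17] = 12, so this is optimal.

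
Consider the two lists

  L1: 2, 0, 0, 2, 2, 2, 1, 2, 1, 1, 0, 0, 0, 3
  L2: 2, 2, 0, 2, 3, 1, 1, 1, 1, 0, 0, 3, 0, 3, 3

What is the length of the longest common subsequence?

Pick 2 [1,2], 0 [3,3], 2 [4,4], 1 [7,7], 1 [9,8], 1 [10,9], 0 [11,10], 0 [12,11], 0 [13,13], 3 [14,15]; all 10 values appear in both, in order. Since dp[14][15] = 10, nothing longer is possible.

10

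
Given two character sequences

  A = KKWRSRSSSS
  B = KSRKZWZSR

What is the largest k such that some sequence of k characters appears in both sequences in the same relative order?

5

Let dp[i][j] be the LCS length of the first i characters of A and the first j characters of B. dp[i][j] = dp[i-1][j-1]+1 when the i-th and j-th characters match, else max(dp[i-1][j], dp[i][j-1]).
    ·  K  S  R  K  Z  W  Z  S  R
 ·  0  0  0  0  0  0  0  0  0  0
 K  0  1  1  1  1  1  1  1  1  1
 K  0  1  1  1  2  2  2  2  2  2
 W  0  1  1  1  2  2  3  3  3  3
 R  0  1  1  2  2  2  3  3  3  4
 S  0  1  2  2  2  2  3  3  4  4
 R  0  1  2  3  3  3  3  3  4  5
 S  0  1  2  3  3  3  3  3  4  5
 S  0  1  2  3  3  3  3  3  4  5
 S  0  1  2  3  3  3  3  3  4  5
 S  0  1  2  3  3  3  3  3  4  5
dp[10][9] = 5. One LCS (by backtracking along matches): KKWSR.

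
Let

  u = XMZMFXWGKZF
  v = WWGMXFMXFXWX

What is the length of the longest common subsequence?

Pick X [1,5]; then M [2,7]; then F [5,9]; then X [6,10]; then W [7,11]; all 5 characters appear in both, in order, and the DP table's final entry dp[11][12] is also 5, so no common subsequence is longer.

5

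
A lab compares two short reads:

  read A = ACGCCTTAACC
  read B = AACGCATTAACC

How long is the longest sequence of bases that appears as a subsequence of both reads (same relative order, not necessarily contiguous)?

10

Match A at read A[1]=read B[2] → C at read A[2]=read B[3] → G at read A[3]=read B[4] → C at read A[4]=read B[5] → T at read A[6]=read B[7] → T at read A[7]=read B[8] → A at read A[8]=read B[9] → A at read A[9]=read B[10] → C at read A[10]=read B[11] → C at read A[11]=read B[12] — 10 bases in the same relative order in both, and the DP table's final entry dp[11][12] is also 10, so no common subsequence is longer.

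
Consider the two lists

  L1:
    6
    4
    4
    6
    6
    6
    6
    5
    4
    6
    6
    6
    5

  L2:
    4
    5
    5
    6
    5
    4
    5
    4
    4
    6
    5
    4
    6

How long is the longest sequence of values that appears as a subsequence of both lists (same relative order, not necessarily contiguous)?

7

One common subsequence of length 7: 6 (L1 #1, L2 #4), 4 (L1 #2, L2 #8), 4 (L1 #3, L2 #9), 6 (L1 #7, L2 #10), 5 (L1 #8, L2 #11), 4 (L1 #9, L2 #12), 6 (L1 #12, L2 #13). Since dp[13][13] = 7, nothing longer is possible.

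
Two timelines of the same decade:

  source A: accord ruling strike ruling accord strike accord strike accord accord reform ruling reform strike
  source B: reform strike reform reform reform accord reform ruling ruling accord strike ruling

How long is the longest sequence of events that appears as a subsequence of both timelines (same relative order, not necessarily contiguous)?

6

Match accord (source A #1, source B #6), ruling (source A #2, source B #8), ruling (source A #4, source B #9), accord (source A #7, source B #10), strike (source A #8, source B #11), ruling (source A #12, source B #12) — 6 events in the same relative order in both. Since dp[14][12] = 6, nothing longer is possible.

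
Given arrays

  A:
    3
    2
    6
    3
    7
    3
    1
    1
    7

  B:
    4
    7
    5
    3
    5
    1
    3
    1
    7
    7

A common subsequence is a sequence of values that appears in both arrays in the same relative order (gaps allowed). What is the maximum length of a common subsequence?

5

Match 7 (A #5, B #2), then 3 (A #6, B #4), then 1 (A #7, B #6), then 1 (A #8, B #8), then 7 (A #9, B #10) — 5 values in the same relative order in both, and the DP table's final entry dp[9][10] is also 5, so no common subsequence is longer.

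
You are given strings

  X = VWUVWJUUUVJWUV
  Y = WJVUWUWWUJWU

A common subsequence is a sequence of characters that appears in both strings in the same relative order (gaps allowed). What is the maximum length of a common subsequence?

Taking V [1,3], then W [2,5], then U [3,6], then W [5,8], then U [9,9], then J [11,10], then W [12,11], then U [13,12] gives a common subsequence of length 8. dp[14][12] = 8 confirms this is the maximum.

8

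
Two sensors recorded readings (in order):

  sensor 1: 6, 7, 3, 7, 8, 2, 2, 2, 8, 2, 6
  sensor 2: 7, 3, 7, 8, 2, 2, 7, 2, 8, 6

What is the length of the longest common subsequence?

Match 7 at sensor 1[2]=sensor 2[1]; then 3 at sensor 1[3]=sensor 2[2]; then 7 at sensor 1[4]=sensor 2[3]; then 8 at sensor 1[5]=sensor 2[4]; then 2 at sensor 1[6]=sensor 2[5]; then 2 at sensor 1[7]=sensor 2[6]; then 2 at sensor 1[8]=sensor 2[8]; then 8 at sensor 1[9]=sensor 2[9]; then 6 at sensor 1[11]=sensor 2[10] — 9 values in the same relative order in both. The LCS DP gives dp[11][10] = 9, so this is optimal.

9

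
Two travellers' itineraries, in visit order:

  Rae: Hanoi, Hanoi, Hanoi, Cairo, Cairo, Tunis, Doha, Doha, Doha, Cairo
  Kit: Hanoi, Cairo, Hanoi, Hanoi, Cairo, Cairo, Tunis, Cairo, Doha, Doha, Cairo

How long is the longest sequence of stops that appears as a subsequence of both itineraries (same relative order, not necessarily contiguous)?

One common subsequence of length 9: Hanoi (Rae #1, Kit #1); then Hanoi (Rae #2, Kit #3); then Hanoi (Rae #3, Kit #4); then Cairo (Rae #4, Kit #5); then Cairo (Rae #5, Kit #6); then Tunis (Rae #6, Kit #7); then Doha (Rae #8, Kit #9); then Doha (Rae #9, Kit #10); then Cairo (Rae #10, Kit #11), and the DP table's final entry dp[10][11] is also 9, so no common subsequence is longer.

9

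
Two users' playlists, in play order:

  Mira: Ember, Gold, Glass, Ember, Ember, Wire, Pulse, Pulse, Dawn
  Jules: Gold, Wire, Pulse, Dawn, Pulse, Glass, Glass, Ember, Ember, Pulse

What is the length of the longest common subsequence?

One common subsequence of length 5: Gold (Mira #2, Jules #1); then Glass (Mira #3, Jules #7); then Ember (Mira #4, Jules #8); then Ember (Mira #5, Jules #9); then Pulse (Mira #8, Jules #10). Since dp[9][10] = 5, nothing longer is possible.

5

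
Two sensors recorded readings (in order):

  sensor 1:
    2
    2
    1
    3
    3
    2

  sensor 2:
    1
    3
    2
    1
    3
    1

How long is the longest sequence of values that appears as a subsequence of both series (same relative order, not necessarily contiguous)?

Pick 2 [2,3]; then 1 [3,4]; then 3 [4,5]; all 3 values appear in both, in order. Since dp[6][6] = 3, nothing longer is possible.

3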